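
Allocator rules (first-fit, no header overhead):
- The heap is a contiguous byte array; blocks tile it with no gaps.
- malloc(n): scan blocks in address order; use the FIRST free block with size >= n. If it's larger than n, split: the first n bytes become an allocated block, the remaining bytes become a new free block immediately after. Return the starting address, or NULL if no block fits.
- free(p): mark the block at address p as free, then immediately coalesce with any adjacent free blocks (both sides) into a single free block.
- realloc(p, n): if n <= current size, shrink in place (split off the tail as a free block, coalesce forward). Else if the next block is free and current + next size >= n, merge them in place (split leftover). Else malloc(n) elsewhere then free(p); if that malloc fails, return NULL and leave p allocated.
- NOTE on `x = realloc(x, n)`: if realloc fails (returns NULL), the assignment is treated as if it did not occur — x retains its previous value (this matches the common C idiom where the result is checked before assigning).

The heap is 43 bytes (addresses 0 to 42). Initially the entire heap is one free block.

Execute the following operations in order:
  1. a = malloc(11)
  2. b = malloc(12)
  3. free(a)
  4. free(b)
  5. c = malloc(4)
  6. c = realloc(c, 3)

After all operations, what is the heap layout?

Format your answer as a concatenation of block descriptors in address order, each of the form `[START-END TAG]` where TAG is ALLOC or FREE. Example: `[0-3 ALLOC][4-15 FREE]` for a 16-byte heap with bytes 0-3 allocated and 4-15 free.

Answer: [0-2 ALLOC][3-42 FREE]

Derivation:
Op 1: a = malloc(11) -> a = 0; heap: [0-10 ALLOC][11-42 FREE]
Op 2: b = malloc(12) -> b = 11; heap: [0-10 ALLOC][11-22 ALLOC][23-42 FREE]
Op 3: free(a) -> (freed a); heap: [0-10 FREE][11-22 ALLOC][23-42 FREE]
Op 4: free(b) -> (freed b); heap: [0-42 FREE]
Op 5: c = malloc(4) -> c = 0; heap: [0-3 ALLOC][4-42 FREE]
Op 6: c = realloc(c, 3) -> c = 0; heap: [0-2 ALLOC][3-42 FREE]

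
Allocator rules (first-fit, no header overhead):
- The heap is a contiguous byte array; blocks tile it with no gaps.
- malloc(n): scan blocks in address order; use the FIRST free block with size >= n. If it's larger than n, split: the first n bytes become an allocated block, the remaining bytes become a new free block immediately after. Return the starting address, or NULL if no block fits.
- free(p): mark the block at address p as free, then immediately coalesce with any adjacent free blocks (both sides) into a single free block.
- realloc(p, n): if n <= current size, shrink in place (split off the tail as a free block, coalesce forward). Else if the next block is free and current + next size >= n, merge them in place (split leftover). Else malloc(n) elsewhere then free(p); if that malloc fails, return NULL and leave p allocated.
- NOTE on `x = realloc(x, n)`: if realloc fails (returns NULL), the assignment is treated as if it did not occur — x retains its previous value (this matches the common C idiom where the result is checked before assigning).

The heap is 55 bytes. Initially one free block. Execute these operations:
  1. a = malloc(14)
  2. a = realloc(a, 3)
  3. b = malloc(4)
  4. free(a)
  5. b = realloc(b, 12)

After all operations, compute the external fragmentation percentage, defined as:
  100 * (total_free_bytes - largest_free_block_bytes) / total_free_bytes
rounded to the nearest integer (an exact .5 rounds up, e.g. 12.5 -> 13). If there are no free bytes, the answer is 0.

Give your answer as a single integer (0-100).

Answer: 7

Derivation:
Op 1: a = malloc(14) -> a = 0; heap: [0-13 ALLOC][14-54 FREE]
Op 2: a = realloc(a, 3) -> a = 0; heap: [0-2 ALLOC][3-54 FREE]
Op 3: b = malloc(4) -> b = 3; heap: [0-2 ALLOC][3-6 ALLOC][7-54 FREE]
Op 4: free(a) -> (freed a); heap: [0-2 FREE][3-6 ALLOC][7-54 FREE]
Op 5: b = realloc(b, 12) -> b = 3; heap: [0-2 FREE][3-14 ALLOC][15-54 FREE]
Free blocks: [3 40] total_free=43 largest=40 -> 100*(43-40)/43 = 300/43 ≈ 6.977 -> rounds to 7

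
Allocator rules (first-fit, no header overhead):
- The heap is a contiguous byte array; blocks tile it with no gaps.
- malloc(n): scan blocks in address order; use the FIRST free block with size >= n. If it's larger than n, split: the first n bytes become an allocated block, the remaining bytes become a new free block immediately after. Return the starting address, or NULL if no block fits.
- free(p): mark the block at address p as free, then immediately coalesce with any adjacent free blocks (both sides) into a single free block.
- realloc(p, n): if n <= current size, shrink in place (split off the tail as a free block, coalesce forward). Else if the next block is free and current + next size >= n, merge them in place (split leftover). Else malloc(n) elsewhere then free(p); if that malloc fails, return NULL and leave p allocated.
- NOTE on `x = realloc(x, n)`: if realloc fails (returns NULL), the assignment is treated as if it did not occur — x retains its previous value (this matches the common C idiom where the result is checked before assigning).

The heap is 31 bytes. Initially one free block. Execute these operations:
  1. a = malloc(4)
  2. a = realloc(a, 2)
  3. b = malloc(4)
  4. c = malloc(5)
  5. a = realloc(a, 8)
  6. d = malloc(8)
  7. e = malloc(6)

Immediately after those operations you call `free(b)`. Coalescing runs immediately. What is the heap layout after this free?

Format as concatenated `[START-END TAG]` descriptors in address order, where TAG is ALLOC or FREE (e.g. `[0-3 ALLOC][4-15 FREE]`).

Answer: [0-5 FREE][6-10 ALLOC][11-18 ALLOC][19-26 ALLOC][27-30 FREE]

Derivation:
Op 1: a = malloc(4) -> a = 0; heap: [0-3 ALLOC][4-30 FREE]
Op 2: a = realloc(a, 2) -> a = 0; heap: [0-1 ALLOC][2-30 FREE]
Op 3: b = malloc(4) -> b = 2; heap: [0-1 ALLOC][2-5 ALLOC][6-30 FREE]
Op 4: c = malloc(5) -> c = 6; heap: [0-1 ALLOC][2-5 ALLOC][6-10 ALLOC][11-30 FREE]
Op 5: a = realloc(a, 8) -> a = 11; heap: [0-1 FREE][2-5 ALLOC][6-10 ALLOC][11-18 ALLOC][19-30 FREE]
Op 6: d = malloc(8) -> d = 19; heap: [0-1 FREE][2-5 ALLOC][6-10 ALLOC][11-18 ALLOC][19-26 ALLOC][27-30 FREE]
Op 7: e = malloc(6) -> e = NULL; heap: [0-1 FREE][2-5 ALLOC][6-10 ALLOC][11-18 ALLOC][19-26 ALLOC][27-30 FREE]
free(b): b = 2 -> block [2-5 ALLOC]; mark free, coalesce with adjacent free neighbors -> [0-5 FREE][6-10 ALLOC][11-18 ALLOC][19-26 ALLOC][27-30 FREE]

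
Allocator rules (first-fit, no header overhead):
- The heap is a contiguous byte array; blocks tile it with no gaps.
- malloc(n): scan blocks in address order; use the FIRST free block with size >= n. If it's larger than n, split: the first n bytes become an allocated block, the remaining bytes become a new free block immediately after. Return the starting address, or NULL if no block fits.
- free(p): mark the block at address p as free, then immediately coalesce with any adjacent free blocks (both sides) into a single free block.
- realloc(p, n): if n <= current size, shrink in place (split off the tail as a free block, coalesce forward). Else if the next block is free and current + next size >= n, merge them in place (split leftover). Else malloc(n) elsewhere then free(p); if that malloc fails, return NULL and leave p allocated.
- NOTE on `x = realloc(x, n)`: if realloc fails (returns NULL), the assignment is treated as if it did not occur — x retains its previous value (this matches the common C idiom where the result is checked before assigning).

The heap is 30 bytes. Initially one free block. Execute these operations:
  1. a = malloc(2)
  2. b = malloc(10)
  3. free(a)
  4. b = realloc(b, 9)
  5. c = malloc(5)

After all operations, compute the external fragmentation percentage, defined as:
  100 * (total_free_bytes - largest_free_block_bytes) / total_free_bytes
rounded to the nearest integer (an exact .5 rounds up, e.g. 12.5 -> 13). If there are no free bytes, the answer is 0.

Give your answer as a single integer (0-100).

Answer: 13

Derivation:
Op 1: a = malloc(2) -> a = 0; heap: [0-1 ALLOC][2-29 FREE]
Op 2: b = malloc(10) -> b = 2; heap: [0-1 ALLOC][2-11 ALLOC][12-29 FREE]
Op 3: free(a) -> (freed a); heap: [0-1 FREE][2-11 ALLOC][12-29 FREE]
Op 4: b = realloc(b, 9) -> b = 2; heap: [0-1 FREE][2-10 ALLOC][11-29 FREE]
Op 5: c = malloc(5) -> c = 11; heap: [0-1 FREE][2-10 ALLOC][11-15 ALLOC][16-29 FREE]
Free blocks: [2 14] total_free=16 largest=14 -> 100*(16-14)/16 = 200/16 = 12.5 -> rounds to 13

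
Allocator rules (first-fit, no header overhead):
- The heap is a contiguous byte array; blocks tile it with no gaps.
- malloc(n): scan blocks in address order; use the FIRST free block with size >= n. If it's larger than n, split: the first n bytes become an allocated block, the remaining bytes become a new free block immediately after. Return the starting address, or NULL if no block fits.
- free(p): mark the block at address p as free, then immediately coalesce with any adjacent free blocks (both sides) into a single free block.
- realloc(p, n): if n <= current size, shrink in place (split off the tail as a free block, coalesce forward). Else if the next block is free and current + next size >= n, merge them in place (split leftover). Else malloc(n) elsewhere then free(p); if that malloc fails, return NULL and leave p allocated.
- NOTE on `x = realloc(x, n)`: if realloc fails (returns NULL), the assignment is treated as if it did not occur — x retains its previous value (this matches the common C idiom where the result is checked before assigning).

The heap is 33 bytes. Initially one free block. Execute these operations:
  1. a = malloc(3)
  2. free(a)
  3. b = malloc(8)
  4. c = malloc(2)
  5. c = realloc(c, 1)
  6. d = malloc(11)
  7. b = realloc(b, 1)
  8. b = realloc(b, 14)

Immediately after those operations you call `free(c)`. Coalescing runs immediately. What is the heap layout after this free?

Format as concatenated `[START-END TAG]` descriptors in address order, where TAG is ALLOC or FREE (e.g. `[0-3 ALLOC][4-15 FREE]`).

Answer: [0-0 ALLOC][1-8 FREE][9-19 ALLOC][20-32 FREE]

Derivation:
Op 1: a = malloc(3) -> a = 0; heap: [0-2 ALLOC][3-32 FREE]
Op 2: free(a) -> (freed a); heap: [0-32 FREE]
Op 3: b = malloc(8) -> b = 0; heap: [0-7 ALLOC][8-32 FREE]
Op 4: c = malloc(2) -> c = 8; heap: [0-7 ALLOC][8-9 ALLOC][10-32 FREE]
Op 5: c = realloc(c, 1) -> c = 8; heap: [0-7 ALLOC][8-8 ALLOC][9-32 FREE]
Op 6: d = malloc(11) -> d = 9; heap: [0-7 ALLOC][8-8 ALLOC][9-19 ALLOC][20-32 FREE]
Op 7: b = realloc(b, 1) -> b = 0; heap: [0-0 ALLOC][1-7 FREE][8-8 ALLOC][9-19 ALLOC][20-32 FREE]
Op 8: b = realloc(b, 14) -> NULL (b unchanged); heap: [0-0 ALLOC][1-7 FREE][8-8 ALLOC][9-19 ALLOC][20-32 FREE]
free(c): c = 8 -> block [8-8 ALLOC]; mark free, coalesce with adjacent free neighbors -> [0-0 ALLOC][1-8 FREE][9-19 ALLOC][20-32 FREE]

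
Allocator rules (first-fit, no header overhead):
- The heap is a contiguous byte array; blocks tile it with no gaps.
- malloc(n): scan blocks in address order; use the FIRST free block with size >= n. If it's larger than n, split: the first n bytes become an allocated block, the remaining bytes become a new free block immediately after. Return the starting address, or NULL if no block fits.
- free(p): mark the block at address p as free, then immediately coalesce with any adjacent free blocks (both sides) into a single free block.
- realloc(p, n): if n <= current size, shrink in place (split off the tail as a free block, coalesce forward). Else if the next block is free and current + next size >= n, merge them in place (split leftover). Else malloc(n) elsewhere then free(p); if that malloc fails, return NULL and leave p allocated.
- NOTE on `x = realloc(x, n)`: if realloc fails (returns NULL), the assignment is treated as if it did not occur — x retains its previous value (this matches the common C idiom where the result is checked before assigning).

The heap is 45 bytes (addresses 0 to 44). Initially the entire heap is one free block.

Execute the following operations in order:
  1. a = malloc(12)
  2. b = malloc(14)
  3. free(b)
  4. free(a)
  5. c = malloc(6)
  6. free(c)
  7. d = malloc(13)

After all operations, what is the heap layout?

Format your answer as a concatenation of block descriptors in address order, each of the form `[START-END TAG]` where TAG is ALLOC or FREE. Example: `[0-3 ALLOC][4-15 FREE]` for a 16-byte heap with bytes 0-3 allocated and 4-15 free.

Answer: [0-12 ALLOC][13-44 FREE]

Derivation:
Op 1: a = malloc(12) -> a = 0; heap: [0-11 ALLOC][12-44 FREE]
Op 2: b = malloc(14) -> b = 12; heap: [0-11 ALLOC][12-25 ALLOC][26-44 FREE]
Op 3: free(b) -> (freed b); heap: [0-11 ALLOC][12-44 FREE]
Op 4: free(a) -> (freed a); heap: [0-44 FREE]
Op 5: c = malloc(6) -> c = 0; heap: [0-5 ALLOC][6-44 FREE]
Op 6: free(c) -> (freed c); heap: [0-44 FREE]
Op 7: d = malloc(13) -> d = 0; heap: [0-12 ALLOC][13-44 FREE]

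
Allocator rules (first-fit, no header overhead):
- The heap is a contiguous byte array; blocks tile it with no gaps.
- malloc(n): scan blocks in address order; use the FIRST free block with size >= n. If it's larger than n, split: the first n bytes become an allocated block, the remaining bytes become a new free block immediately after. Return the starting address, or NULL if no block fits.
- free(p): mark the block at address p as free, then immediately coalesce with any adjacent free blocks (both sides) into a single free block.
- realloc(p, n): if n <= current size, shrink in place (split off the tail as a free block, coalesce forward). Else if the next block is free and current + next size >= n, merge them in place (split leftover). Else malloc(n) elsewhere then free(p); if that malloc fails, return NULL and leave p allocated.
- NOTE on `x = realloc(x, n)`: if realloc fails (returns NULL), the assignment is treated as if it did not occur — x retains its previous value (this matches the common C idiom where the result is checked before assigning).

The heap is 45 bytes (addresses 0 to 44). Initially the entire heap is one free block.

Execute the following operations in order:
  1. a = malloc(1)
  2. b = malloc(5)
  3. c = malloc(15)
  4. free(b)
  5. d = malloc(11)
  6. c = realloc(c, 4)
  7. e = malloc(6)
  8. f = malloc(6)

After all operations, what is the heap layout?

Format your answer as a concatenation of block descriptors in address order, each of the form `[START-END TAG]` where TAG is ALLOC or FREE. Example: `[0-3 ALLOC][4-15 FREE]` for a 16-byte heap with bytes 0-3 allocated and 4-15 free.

Op 1: a = malloc(1) -> a = 0; heap: [0-0 ALLOC][1-44 FREE]
Op 2: b = malloc(5) -> b = 1; heap: [0-0 ALLOC][1-5 ALLOC][6-44 FREE]
Op 3: c = malloc(15) -> c = 6; heap: [0-0 ALLOC][1-5 ALLOC][6-20 ALLOC][21-44 FREE]
Op 4: free(b) -> (freed b); heap: [0-0 ALLOC][1-5 FREE][6-20 ALLOC][21-44 FREE]
Op 5: d = malloc(11) -> d = 21; heap: [0-0 ALLOC][1-5 FREE][6-20 ALLOC][21-31 ALLOC][32-44 FREE]
Op 6: c = realloc(c, 4) -> c = 6; heap: [0-0 ALLOC][1-5 FREE][6-9 ALLOC][10-20 FREE][21-31 ALLOC][32-44 FREE]
Op 7: e = malloc(6) -> e = 10; heap: [0-0 ALLOC][1-5 FREE][6-9 ALLOC][10-15 ALLOC][16-20 FREE][21-31 ALLOC][32-44 FREE]
Op 8: f = malloc(6) -> f = 32; heap: [0-0 ALLOC][1-5 FREE][6-9 ALLOC][10-15 ALLOC][16-20 FREE][21-31 ALLOC][32-37 ALLOC][38-44 FREE]

Answer: [0-0 ALLOC][1-5 FREE][6-9 ALLOC][10-15 ALLOC][16-20 FREE][21-31 ALLOC][32-37 ALLOC][38-44 FREE]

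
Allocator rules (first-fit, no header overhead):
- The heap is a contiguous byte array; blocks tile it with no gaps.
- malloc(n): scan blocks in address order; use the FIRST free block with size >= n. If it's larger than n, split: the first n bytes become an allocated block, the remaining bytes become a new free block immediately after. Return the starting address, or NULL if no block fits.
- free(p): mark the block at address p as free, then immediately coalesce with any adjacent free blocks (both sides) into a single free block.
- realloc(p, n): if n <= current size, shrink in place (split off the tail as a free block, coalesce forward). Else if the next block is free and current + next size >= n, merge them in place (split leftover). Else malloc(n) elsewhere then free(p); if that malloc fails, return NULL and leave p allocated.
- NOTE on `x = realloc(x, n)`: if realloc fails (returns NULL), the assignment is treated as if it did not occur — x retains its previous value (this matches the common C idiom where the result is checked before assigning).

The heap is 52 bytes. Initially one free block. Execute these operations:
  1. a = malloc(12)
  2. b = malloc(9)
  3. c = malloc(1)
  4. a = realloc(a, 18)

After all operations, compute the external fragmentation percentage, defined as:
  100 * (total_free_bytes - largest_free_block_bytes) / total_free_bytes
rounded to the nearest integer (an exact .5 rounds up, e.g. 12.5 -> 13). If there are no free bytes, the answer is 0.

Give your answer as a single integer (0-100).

Op 1: a = malloc(12) -> a = 0; heap: [0-11 ALLOC][12-51 FREE]
Op 2: b = malloc(9) -> b = 12; heap: [0-11 ALLOC][12-20 ALLOC][21-51 FREE]
Op 3: c = malloc(1) -> c = 21; heap: [0-11 ALLOC][12-20 ALLOC][21-21 ALLOC][22-51 FREE]
Op 4: a = realloc(a, 18) -> a = 22; heap: [0-11 FREE][12-20 ALLOC][21-21 ALLOC][22-39 ALLOC][40-51 FREE]
Free blocks: [12 12] total_free=24 largest=12 -> 100*(24-12)/24 = 1200/24 = 50

Answer: 50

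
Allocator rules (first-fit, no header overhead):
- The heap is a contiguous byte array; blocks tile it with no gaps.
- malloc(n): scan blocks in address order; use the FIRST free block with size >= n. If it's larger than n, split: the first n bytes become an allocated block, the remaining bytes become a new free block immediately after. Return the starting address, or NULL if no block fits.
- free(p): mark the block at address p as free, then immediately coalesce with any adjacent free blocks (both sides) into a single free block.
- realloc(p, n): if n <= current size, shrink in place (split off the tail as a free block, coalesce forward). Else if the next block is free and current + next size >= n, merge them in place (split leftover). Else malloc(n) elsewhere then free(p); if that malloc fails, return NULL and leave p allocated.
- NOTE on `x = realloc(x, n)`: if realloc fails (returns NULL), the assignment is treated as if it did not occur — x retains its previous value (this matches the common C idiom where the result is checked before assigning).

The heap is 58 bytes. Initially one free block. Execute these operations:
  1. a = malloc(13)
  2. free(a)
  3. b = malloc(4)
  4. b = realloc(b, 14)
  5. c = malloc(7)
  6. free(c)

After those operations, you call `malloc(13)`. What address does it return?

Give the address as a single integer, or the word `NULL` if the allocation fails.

Answer: 14

Derivation:
Op 1: a = malloc(13) -> a = 0; heap: [0-12 ALLOC][13-57 FREE]
Op 2: free(a) -> (freed a); heap: [0-57 FREE]
Op 3: b = malloc(4) -> b = 0; heap: [0-3 ALLOC][4-57 FREE]
Op 4: b = realloc(b, 14) -> b = 0; heap: [0-13 ALLOC][14-57 FREE]
Op 5: c = malloc(7) -> c = 14; heap: [0-13 ALLOC][14-20 ALLOC][21-57 FREE]
Op 6: free(c) -> (freed c); heap: [0-13 ALLOC][14-57 FREE]
malloc(13): first-fit scan over [0-13 ALLOC][14-57 FREE] -> 14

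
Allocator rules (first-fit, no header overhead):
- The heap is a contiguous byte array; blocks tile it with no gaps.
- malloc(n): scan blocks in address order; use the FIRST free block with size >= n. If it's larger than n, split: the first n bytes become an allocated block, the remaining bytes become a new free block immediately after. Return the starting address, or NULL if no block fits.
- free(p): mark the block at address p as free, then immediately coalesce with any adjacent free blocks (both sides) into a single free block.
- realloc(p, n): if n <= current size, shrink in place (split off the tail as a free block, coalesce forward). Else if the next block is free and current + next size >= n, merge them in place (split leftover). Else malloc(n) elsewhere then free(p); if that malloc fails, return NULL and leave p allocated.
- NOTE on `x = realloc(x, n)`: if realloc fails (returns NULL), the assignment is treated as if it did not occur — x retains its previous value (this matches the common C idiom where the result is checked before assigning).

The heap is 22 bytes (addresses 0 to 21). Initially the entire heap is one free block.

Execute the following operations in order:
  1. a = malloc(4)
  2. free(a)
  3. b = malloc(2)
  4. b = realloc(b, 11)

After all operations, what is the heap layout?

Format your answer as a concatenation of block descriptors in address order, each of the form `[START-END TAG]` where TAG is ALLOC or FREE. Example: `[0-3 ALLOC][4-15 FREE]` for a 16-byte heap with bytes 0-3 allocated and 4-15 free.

Answer: [0-10 ALLOC][11-21 FREE]

Derivation:
Op 1: a = malloc(4) -> a = 0; heap: [0-3 ALLOC][4-21 FREE]
Op 2: free(a) -> (freed a); heap: [0-21 FREE]
Op 3: b = malloc(2) -> b = 0; heap: [0-1 ALLOC][2-21 FREE]
Op 4: b = realloc(b, 11) -> b = 0; heap: [0-10 ALLOC][11-21 FREE]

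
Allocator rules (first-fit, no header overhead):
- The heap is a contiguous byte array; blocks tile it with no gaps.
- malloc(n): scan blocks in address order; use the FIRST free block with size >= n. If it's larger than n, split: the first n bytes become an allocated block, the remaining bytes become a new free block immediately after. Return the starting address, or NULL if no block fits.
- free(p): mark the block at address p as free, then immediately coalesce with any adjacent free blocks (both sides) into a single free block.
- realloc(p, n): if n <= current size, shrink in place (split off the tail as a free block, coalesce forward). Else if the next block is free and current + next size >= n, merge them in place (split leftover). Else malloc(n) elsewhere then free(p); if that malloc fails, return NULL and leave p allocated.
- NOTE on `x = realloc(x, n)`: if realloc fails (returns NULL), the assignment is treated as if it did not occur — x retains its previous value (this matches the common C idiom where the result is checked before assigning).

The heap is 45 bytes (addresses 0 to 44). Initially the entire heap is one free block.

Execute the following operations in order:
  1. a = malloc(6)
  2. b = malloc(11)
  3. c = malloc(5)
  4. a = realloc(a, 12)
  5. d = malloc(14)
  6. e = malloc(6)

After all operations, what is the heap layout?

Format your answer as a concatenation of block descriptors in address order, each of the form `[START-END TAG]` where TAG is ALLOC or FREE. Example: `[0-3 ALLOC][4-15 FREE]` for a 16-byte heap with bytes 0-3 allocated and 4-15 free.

Answer: [0-5 ALLOC][6-16 ALLOC][17-21 ALLOC][22-33 ALLOC][34-44 FREE]

Derivation:
Op 1: a = malloc(6) -> a = 0; heap: [0-5 ALLOC][6-44 FREE]
Op 2: b = malloc(11) -> b = 6; heap: [0-5 ALLOC][6-16 ALLOC][17-44 FREE]
Op 3: c = malloc(5) -> c = 17; heap: [0-5 ALLOC][6-16 ALLOC][17-21 ALLOC][22-44 FREE]
Op 4: a = realloc(a, 12) -> a = 22; heap: [0-5 FREE][6-16 ALLOC][17-21 ALLOC][22-33 ALLOC][34-44 FREE]
Op 5: d = malloc(14) -> d = NULL; heap: [0-5 FREE][6-16 ALLOC][17-21 ALLOC][22-33 ALLOC][34-44 FREE]
Op 6: e = malloc(6) -> e = 0; heap: [0-5 ALLOC][6-16 ALLOC][17-21 ALLOC][22-33 ALLOC][34-44 FREE]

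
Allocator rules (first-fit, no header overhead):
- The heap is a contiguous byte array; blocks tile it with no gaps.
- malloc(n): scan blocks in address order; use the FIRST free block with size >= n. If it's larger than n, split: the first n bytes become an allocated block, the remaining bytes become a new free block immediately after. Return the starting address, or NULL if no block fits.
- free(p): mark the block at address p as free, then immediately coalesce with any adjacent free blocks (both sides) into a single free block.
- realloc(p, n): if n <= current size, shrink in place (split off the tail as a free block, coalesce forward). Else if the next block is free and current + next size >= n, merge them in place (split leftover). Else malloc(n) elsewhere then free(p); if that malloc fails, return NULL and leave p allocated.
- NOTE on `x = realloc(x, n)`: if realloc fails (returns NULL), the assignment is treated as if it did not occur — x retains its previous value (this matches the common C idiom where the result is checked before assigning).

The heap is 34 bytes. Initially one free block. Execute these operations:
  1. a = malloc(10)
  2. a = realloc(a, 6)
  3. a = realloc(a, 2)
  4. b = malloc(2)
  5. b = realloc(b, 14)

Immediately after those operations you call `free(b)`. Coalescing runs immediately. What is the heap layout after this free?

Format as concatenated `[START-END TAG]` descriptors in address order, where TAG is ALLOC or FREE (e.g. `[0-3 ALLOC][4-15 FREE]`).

Answer: [0-1 ALLOC][2-33 FREE]

Derivation:
Op 1: a = malloc(10) -> a = 0; heap: [0-9 ALLOC][10-33 FREE]
Op 2: a = realloc(a, 6) -> a = 0; heap: [0-5 ALLOC][6-33 FREE]
Op 3: a = realloc(a, 2) -> a = 0; heap: [0-1 ALLOC][2-33 FREE]
Op 4: b = malloc(2) -> b = 2; heap: [0-1 ALLOC][2-3 ALLOC][4-33 FREE]
Op 5: b = realloc(b, 14) -> b = 2; heap: [0-1 ALLOC][2-15 ALLOC][16-33 FREE]
free(b): b = 2 -> block [2-15 ALLOC]; mark free, coalesce with adjacent free neighbors -> [0-1 ALLOC][2-33 FREE]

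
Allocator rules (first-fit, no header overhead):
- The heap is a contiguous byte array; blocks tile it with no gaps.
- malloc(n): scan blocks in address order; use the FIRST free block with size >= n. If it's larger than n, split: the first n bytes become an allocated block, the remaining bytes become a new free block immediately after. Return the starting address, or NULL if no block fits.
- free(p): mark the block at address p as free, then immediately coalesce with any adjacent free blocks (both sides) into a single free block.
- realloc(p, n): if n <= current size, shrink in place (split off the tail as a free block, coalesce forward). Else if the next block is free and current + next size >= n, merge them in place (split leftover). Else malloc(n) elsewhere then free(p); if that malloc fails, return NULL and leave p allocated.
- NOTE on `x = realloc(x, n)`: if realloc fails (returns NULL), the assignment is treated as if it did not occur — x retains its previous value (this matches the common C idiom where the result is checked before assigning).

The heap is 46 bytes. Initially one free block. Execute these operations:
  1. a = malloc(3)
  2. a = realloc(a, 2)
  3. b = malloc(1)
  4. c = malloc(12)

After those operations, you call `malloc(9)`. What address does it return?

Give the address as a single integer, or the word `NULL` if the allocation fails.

Answer: 15

Derivation:
Op 1: a = malloc(3) -> a = 0; heap: [0-2 ALLOC][3-45 FREE]
Op 2: a = realloc(a, 2) -> a = 0; heap: [0-1 ALLOC][2-45 FREE]
Op 3: b = malloc(1) -> b = 2; heap: [0-1 ALLOC][2-2 ALLOC][3-45 FREE]
Op 4: c = malloc(12) -> c = 3; heap: [0-1 ALLOC][2-2 ALLOC][3-14 ALLOC][15-45 FREE]
malloc(9): first-fit scan over [0-1 ALLOC][2-2 ALLOC][3-14 ALLOC][15-45 FREE] -> 15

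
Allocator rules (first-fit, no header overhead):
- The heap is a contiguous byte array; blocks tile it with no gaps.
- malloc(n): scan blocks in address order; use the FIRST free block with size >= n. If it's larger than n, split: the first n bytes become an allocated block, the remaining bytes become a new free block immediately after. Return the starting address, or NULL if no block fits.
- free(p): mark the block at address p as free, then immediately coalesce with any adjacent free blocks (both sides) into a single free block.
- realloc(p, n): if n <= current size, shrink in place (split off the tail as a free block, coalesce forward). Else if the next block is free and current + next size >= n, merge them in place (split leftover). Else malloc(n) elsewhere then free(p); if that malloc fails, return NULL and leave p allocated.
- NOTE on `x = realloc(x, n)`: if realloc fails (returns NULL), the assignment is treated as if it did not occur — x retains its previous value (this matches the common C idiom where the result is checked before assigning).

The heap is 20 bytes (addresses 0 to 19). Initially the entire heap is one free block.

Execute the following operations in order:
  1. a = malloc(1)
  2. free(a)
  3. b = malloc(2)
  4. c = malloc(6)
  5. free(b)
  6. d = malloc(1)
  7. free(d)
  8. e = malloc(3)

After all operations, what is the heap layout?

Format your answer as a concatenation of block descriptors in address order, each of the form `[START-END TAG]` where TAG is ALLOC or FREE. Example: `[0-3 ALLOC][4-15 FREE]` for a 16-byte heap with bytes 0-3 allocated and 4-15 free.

Answer: [0-1 FREE][2-7 ALLOC][8-10 ALLOC][11-19 FREE]

Derivation:
Op 1: a = malloc(1) -> a = 0; heap: [0-0 ALLOC][1-19 FREE]
Op 2: free(a) -> (freed a); heap: [0-19 FREE]
Op 3: b = malloc(2) -> b = 0; heap: [0-1 ALLOC][2-19 FREE]
Op 4: c = malloc(6) -> c = 2; heap: [0-1 ALLOC][2-7 ALLOC][8-19 FREE]
Op 5: free(b) -> (freed b); heap: [0-1 FREE][2-7 ALLOC][8-19 FREE]
Op 6: d = malloc(1) -> d = 0; heap: [0-0 ALLOC][1-1 FREE][2-7 ALLOC][8-19 FREE]
Op 7: free(d) -> (freed d); heap: [0-1 FREE][2-7 ALLOC][8-19 FREE]
Op 8: e = malloc(3) -> e = 8; heap: [0-1 FREE][2-7 ALLOC][8-10 ALLOC][11-19 FREE]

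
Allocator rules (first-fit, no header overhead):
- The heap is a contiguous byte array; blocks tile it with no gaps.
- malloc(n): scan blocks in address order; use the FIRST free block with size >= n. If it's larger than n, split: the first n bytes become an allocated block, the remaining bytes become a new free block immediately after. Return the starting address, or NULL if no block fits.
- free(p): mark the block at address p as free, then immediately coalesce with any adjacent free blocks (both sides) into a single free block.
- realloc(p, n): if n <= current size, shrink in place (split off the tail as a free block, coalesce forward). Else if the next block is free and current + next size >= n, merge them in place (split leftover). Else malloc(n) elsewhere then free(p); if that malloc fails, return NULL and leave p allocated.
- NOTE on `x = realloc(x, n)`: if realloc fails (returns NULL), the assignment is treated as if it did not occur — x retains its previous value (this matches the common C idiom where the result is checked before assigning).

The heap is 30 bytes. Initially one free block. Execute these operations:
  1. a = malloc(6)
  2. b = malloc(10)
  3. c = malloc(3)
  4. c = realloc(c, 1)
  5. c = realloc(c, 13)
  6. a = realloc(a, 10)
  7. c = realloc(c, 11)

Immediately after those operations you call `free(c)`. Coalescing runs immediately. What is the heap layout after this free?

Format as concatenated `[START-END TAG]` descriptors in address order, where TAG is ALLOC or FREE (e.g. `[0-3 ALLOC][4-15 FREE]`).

Op 1: a = malloc(6) -> a = 0; heap: [0-5 ALLOC][6-29 FREE]
Op 2: b = malloc(10) -> b = 6; heap: [0-5 ALLOC][6-15 ALLOC][16-29 FREE]
Op 3: c = malloc(3) -> c = 16; heap: [0-5 ALLOC][6-15 ALLOC][16-18 ALLOC][19-29 FREE]
Op 4: c = realloc(c, 1) -> c = 16; heap: [0-5 ALLOC][6-15 ALLOC][16-16 ALLOC][17-29 FREE]
Op 5: c = realloc(c, 13) -> c = 16; heap: [0-5 ALLOC][6-15 ALLOC][16-28 ALLOC][29-29 FREE]
Op 6: a = realloc(a, 10) -> NULL (a unchanged); heap: [0-5 ALLOC][6-15 ALLOC][16-28 ALLOC][29-29 FREE]
Op 7: c = realloc(c, 11) -> c = 16; heap: [0-5 ALLOC][6-15 ALLOC][16-26 ALLOC][27-29 FREE]
free(c): c = 16 -> block [16-26 ALLOC]; mark free, coalesce with adjacent free neighbors -> [0-5 ALLOC][6-15 ALLOC][16-29 FREE]

Answer: [0-5 ALLOC][6-15 ALLOC][16-29 FREE]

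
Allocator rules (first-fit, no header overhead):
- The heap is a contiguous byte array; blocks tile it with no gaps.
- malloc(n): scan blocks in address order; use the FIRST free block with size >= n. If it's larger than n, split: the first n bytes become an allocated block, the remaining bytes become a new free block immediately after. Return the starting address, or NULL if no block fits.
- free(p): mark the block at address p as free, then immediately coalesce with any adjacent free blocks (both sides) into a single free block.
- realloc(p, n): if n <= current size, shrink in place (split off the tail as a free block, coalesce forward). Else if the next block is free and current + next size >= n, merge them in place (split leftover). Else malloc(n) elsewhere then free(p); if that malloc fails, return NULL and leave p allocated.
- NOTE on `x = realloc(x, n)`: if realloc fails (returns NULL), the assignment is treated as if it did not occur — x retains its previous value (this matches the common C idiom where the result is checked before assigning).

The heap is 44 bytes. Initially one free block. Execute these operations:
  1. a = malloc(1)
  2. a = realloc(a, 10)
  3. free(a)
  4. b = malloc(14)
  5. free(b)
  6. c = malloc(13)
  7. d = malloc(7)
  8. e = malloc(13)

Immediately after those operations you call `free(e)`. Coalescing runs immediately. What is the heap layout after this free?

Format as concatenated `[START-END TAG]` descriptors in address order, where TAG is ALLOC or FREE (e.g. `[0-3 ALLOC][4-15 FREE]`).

Answer: [0-12 ALLOC][13-19 ALLOC][20-43 FREE]

Derivation:
Op 1: a = malloc(1) -> a = 0; heap: [0-0 ALLOC][1-43 FREE]
Op 2: a = realloc(a, 10) -> a = 0; heap: [0-9 ALLOC][10-43 FREE]
Op 3: free(a) -> (freed a); heap: [0-43 FREE]
Op 4: b = malloc(14) -> b = 0; heap: [0-13 ALLOC][14-43 FREE]
Op 5: free(b) -> (freed b); heap: [0-43 FREE]
Op 6: c = malloc(13) -> c = 0; heap: [0-12 ALLOC][13-43 FREE]
Op 7: d = malloc(7) -> d = 13; heap: [0-12 ALLOC][13-19 ALLOC][20-43 FREE]
Op 8: e = malloc(13) -> e = 20; heap: [0-12 ALLOC][13-19 ALLOC][20-32 ALLOC][33-43 FREE]
free(e): e = 20 -> block [20-32 ALLOC]; mark free, coalesce with adjacent free neighbors -> [0-12 ALLOC][13-19 ALLOC][20-43 FREE]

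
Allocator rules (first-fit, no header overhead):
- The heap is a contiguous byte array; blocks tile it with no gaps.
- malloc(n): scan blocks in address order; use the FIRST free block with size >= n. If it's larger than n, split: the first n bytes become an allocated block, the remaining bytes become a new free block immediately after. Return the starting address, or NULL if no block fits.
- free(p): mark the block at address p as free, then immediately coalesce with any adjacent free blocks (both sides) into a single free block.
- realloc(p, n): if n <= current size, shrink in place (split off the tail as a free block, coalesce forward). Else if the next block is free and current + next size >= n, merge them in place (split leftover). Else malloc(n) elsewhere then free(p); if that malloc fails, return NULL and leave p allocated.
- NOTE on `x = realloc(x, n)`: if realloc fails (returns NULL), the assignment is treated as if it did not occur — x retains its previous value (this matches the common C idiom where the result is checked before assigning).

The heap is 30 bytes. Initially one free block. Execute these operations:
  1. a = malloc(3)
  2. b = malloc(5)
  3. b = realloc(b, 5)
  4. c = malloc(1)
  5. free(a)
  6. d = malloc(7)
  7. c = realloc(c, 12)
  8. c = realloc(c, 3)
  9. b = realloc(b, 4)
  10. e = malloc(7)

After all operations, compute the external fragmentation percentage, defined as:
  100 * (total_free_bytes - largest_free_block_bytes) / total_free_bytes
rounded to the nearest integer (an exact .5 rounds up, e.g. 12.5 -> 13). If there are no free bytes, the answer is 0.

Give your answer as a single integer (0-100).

Answer: 56

Derivation:
Op 1: a = malloc(3) -> a = 0; heap: [0-2 ALLOC][3-29 FREE]
Op 2: b = malloc(5) -> b = 3; heap: [0-2 ALLOC][3-7 ALLOC][8-29 FREE]
Op 3: b = realloc(b, 5) -> b = 3; heap: [0-2 ALLOC][3-7 ALLOC][8-29 FREE]
Op 4: c = malloc(1) -> c = 8; heap: [0-2 ALLOC][3-7 ALLOC][8-8 ALLOC][9-29 FREE]
Op 5: free(a) -> (freed a); heap: [0-2 FREE][3-7 ALLOC][8-8 ALLOC][9-29 FREE]
Op 6: d = malloc(7) -> d = 9; heap: [0-2 FREE][3-7 ALLOC][8-8 ALLOC][9-15 ALLOC][16-29 FREE]
Op 7: c = realloc(c, 12) -> c = 16; heap: [0-2 FREE][3-7 ALLOC][8-8 FREE][9-15 ALLOC][16-27 ALLOC][28-29 FREE]
Op 8: c = realloc(c, 3) -> c = 16; heap: [0-2 FREE][3-7 ALLOC][8-8 FREE][9-15 ALLOC][16-18 ALLOC][19-29 FREE]
Op 9: b = realloc(b, 4) -> b = 3; heap: [0-2 FREE][3-6 ALLOC][7-8 FREE][9-15 ALLOC][16-18 ALLOC][19-29 FREE]
Op 10: e = malloc(7) -> e = 19; heap: [0-2 FREE][3-6 ALLOC][7-8 FREE][9-15 ALLOC][16-18 ALLOC][19-25 ALLOC][26-29 FREE]
Free blocks: [3 2 4] total_free=9 largest=4 -> 100*(9-4)/9 = 500/9 ≈ 55.556 -> rounds to 56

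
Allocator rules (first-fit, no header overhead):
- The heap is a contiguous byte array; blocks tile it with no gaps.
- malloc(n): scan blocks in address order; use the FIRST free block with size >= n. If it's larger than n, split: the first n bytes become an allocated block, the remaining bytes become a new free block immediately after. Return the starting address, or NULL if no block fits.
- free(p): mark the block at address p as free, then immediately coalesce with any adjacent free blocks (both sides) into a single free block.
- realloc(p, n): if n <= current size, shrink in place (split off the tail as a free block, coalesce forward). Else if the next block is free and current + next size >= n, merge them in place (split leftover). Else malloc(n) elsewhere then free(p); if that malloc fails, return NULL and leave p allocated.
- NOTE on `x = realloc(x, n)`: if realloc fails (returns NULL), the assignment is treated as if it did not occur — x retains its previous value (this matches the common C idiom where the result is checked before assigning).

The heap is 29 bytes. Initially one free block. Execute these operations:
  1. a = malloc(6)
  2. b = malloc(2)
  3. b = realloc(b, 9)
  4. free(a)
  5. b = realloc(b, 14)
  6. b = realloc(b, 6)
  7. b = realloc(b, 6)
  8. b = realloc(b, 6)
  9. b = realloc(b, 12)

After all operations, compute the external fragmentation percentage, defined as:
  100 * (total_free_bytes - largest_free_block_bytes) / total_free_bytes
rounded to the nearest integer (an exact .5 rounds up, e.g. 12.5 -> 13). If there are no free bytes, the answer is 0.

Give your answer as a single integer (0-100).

Answer: 35

Derivation:
Op 1: a = malloc(6) -> a = 0; heap: [0-5 ALLOC][6-28 FREE]
Op 2: b = malloc(2) -> b = 6; heap: [0-5 ALLOC][6-7 ALLOC][8-28 FREE]
Op 3: b = realloc(b, 9) -> b = 6; heap: [0-5 ALLOC][6-14 ALLOC][15-28 FREE]
Op 4: free(a) -> (freed a); heap: [0-5 FREE][6-14 ALLOC][15-28 FREE]
Op 5: b = realloc(b, 14) -> b = 6; heap: [0-5 FREE][6-19 ALLOC][20-28 FREE]
Op 6: b = realloc(b, 6) -> b = 6; heap: [0-5 FREE][6-11 ALLOC][12-28 FREE]
Op 7: b = realloc(b, 6) -> b = 6; heap: [0-5 FREE][6-11 ALLOC][12-28 FREE]
Op 8: b = realloc(b, 6) -> b = 6; heap: [0-5 FREE][6-11 ALLOC][12-28 FREE]
Op 9: b = realloc(b, 12) -> b = 6; heap: [0-5 FREE][6-17 ALLOC][18-28 FREE]
Free blocks: [6 11] total_free=17 largest=11 -> 100*(17-11)/17 = 600/17 ≈ 35.294 -> rounds to 35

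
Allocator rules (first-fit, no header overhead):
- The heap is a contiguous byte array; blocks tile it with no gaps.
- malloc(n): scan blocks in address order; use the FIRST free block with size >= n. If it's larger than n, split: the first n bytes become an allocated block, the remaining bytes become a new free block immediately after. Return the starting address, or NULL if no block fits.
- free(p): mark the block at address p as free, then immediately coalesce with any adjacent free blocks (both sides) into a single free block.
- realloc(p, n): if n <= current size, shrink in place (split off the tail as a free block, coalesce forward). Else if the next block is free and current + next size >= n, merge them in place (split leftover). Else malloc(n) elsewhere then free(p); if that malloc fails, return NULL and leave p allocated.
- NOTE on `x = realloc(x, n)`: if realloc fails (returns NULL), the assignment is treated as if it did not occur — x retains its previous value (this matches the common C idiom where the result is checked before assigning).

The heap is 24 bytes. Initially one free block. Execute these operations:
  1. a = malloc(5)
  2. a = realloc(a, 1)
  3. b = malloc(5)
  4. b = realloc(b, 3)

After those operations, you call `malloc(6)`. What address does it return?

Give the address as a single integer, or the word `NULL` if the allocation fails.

Answer: 4

Derivation:
Op 1: a = malloc(5) -> a = 0; heap: [0-4 ALLOC][5-23 FREE]
Op 2: a = realloc(a, 1) -> a = 0; heap: [0-0 ALLOC][1-23 FREE]
Op 3: b = malloc(5) -> b = 1; heap: [0-0 ALLOC][1-5 ALLOC][6-23 FREE]
Op 4: b = realloc(b, 3) -> b = 1; heap: [0-0 ALLOC][1-3 ALLOC][4-23 FREE]
malloc(6): first-fit scan over [0-0 ALLOC][1-3 ALLOC][4-23 FREE] -> 4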